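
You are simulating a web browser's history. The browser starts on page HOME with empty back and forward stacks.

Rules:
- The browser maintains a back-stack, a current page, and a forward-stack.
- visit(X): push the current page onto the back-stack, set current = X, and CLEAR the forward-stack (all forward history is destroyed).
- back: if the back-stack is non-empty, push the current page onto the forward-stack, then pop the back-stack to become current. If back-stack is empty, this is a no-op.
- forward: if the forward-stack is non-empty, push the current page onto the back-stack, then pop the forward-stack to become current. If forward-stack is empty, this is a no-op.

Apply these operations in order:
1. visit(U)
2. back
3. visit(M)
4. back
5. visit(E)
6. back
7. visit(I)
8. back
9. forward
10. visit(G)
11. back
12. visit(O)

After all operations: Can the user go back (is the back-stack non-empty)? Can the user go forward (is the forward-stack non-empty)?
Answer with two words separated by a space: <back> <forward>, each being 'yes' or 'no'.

Answer: yes no

Derivation:
After 1 (visit(U)): cur=U back=1 fwd=0
After 2 (back): cur=HOME back=0 fwd=1
After 3 (visit(M)): cur=M back=1 fwd=0
After 4 (back): cur=HOME back=0 fwd=1
After 5 (visit(E)): cur=E back=1 fwd=0
After 6 (back): cur=HOME back=0 fwd=1
After 7 (visit(I)): cur=I back=1 fwd=0
After 8 (back): cur=HOME back=0 fwd=1
After 9 (forward): cur=I back=1 fwd=0
After 10 (visit(G)): cur=G back=2 fwd=0
After 11 (back): cur=I back=1 fwd=1
After 12 (visit(O)): cur=O back=2 fwd=0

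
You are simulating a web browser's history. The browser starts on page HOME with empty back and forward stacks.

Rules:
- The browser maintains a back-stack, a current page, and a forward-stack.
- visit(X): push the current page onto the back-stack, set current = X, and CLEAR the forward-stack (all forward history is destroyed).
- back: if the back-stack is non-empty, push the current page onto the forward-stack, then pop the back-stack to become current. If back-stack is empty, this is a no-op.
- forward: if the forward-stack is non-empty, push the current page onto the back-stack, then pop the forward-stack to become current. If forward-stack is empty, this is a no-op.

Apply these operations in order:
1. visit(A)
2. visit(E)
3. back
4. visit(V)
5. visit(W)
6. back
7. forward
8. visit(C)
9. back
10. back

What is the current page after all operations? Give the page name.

Answer: V

Derivation:
After 1 (visit(A)): cur=A back=1 fwd=0
After 2 (visit(E)): cur=E back=2 fwd=0
After 3 (back): cur=A back=1 fwd=1
After 4 (visit(V)): cur=V back=2 fwd=0
After 5 (visit(W)): cur=W back=3 fwd=0
After 6 (back): cur=V back=2 fwd=1
After 7 (forward): cur=W back=3 fwd=0
After 8 (visit(C)): cur=C back=4 fwd=0
After 9 (back): cur=W back=3 fwd=1
After 10 (back): cur=V back=2 fwd=2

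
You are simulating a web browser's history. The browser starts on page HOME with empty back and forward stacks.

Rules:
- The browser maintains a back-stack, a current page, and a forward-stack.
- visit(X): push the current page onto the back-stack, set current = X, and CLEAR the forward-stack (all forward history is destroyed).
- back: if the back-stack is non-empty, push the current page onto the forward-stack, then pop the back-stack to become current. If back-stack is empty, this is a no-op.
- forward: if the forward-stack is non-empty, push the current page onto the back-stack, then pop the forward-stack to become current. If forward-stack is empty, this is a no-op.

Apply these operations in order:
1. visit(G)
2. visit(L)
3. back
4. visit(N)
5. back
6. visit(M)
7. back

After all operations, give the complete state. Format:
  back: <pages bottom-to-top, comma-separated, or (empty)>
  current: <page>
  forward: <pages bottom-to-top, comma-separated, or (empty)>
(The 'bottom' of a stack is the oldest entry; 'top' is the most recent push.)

After 1 (visit(G)): cur=G back=1 fwd=0
After 2 (visit(L)): cur=L back=2 fwd=0
After 3 (back): cur=G back=1 fwd=1
After 4 (visit(N)): cur=N back=2 fwd=0
After 5 (back): cur=G back=1 fwd=1
After 6 (visit(M)): cur=M back=2 fwd=0
After 7 (back): cur=G back=1 fwd=1

Answer: back: HOME
current: G
forward: M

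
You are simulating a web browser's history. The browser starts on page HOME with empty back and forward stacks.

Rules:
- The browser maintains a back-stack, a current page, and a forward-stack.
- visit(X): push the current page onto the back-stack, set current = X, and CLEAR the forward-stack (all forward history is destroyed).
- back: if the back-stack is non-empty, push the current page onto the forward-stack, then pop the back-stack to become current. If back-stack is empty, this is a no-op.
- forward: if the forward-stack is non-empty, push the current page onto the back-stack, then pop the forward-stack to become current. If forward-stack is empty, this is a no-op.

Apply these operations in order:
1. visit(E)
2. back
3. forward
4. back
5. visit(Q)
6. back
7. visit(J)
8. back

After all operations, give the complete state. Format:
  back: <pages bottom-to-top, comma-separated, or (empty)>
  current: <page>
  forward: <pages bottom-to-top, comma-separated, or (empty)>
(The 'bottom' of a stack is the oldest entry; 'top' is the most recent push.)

Answer: back: (empty)
current: HOME
forward: J

Derivation:
After 1 (visit(E)): cur=E back=1 fwd=0
After 2 (back): cur=HOME back=0 fwd=1
After 3 (forward): cur=E back=1 fwd=0
After 4 (back): cur=HOME back=0 fwd=1
After 5 (visit(Q)): cur=Q back=1 fwd=0
After 6 (back): cur=HOME back=0 fwd=1
After 7 (visit(J)): cur=J back=1 fwd=0
After 8 (back): cur=HOME back=0 fwd=1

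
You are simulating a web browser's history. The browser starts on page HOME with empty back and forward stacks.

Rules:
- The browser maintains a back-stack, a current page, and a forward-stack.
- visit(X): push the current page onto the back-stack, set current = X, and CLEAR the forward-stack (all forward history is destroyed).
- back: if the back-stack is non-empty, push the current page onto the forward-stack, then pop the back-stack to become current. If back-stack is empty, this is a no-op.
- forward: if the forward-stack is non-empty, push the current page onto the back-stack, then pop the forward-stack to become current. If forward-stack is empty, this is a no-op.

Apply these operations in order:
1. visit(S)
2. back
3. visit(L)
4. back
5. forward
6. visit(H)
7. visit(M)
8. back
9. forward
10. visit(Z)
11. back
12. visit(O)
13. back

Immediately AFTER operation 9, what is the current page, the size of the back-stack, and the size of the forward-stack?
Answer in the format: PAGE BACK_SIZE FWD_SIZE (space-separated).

After 1 (visit(S)): cur=S back=1 fwd=0
After 2 (back): cur=HOME back=0 fwd=1
After 3 (visit(L)): cur=L back=1 fwd=0
After 4 (back): cur=HOME back=0 fwd=1
After 5 (forward): cur=L back=1 fwd=0
After 6 (visit(H)): cur=H back=2 fwd=0
After 7 (visit(M)): cur=M back=3 fwd=0
After 8 (back): cur=H back=2 fwd=1
After 9 (forward): cur=M back=3 fwd=0

M 3 0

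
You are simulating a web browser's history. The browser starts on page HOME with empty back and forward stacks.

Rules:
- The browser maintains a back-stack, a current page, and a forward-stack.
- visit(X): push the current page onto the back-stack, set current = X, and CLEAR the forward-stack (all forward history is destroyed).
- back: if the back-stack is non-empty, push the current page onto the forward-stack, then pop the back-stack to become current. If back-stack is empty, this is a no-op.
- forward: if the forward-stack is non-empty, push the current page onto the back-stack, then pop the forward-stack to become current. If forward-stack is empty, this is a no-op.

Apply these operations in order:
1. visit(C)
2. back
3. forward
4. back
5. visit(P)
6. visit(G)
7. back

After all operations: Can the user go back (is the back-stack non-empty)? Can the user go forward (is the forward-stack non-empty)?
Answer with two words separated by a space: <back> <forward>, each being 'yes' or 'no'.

Answer: yes yes

Derivation:
After 1 (visit(C)): cur=C back=1 fwd=0
After 2 (back): cur=HOME back=0 fwd=1
After 3 (forward): cur=C back=1 fwd=0
After 4 (back): cur=HOME back=0 fwd=1
After 5 (visit(P)): cur=P back=1 fwd=0
After 6 (visit(G)): cur=G back=2 fwd=0
After 7 (back): cur=P back=1 fwd=1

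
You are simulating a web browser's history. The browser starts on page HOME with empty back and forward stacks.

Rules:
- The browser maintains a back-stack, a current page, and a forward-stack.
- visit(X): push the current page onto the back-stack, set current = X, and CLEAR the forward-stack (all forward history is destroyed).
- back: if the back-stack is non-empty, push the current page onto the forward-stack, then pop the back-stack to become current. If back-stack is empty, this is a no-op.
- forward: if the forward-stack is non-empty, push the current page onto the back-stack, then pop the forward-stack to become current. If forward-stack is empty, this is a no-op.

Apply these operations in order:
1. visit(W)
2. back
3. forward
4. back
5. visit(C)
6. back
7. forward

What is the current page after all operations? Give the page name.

Answer: C

Derivation:
After 1 (visit(W)): cur=W back=1 fwd=0
After 2 (back): cur=HOME back=0 fwd=1
After 3 (forward): cur=W back=1 fwd=0
After 4 (back): cur=HOME back=0 fwd=1
After 5 (visit(C)): cur=C back=1 fwd=0
After 6 (back): cur=HOME back=0 fwd=1
After 7 (forward): cur=C back=1 fwd=0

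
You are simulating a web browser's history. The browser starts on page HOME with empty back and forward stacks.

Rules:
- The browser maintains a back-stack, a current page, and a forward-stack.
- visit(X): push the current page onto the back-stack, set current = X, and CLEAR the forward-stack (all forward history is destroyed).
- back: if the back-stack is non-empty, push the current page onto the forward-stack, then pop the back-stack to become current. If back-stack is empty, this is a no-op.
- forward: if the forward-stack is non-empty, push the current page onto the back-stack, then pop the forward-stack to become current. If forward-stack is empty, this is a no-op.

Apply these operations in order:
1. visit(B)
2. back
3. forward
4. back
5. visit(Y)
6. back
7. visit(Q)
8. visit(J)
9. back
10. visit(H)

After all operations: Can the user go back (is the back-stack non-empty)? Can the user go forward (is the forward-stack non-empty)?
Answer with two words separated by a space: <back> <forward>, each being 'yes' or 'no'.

Answer: yes no

Derivation:
After 1 (visit(B)): cur=B back=1 fwd=0
After 2 (back): cur=HOME back=0 fwd=1
After 3 (forward): cur=B back=1 fwd=0
After 4 (back): cur=HOME back=0 fwd=1
After 5 (visit(Y)): cur=Y back=1 fwd=0
After 6 (back): cur=HOME back=0 fwd=1
After 7 (visit(Q)): cur=Q back=1 fwd=0
After 8 (visit(J)): cur=J back=2 fwd=0
After 9 (back): cur=Q back=1 fwd=1
After 10 (visit(H)): cur=H back=2 fwd=0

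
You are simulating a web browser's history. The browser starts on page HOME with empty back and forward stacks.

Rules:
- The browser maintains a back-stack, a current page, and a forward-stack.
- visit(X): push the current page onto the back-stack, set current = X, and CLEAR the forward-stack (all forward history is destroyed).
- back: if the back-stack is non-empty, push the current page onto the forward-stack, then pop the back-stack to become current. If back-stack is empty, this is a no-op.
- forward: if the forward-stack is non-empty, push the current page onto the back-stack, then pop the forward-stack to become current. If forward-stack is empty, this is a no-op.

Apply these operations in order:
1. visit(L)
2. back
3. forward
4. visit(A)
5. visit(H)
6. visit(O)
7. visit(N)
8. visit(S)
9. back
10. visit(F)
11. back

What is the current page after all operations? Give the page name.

After 1 (visit(L)): cur=L back=1 fwd=0
After 2 (back): cur=HOME back=0 fwd=1
After 3 (forward): cur=L back=1 fwd=0
After 4 (visit(A)): cur=A back=2 fwd=0
After 5 (visit(H)): cur=H back=3 fwd=0
After 6 (visit(O)): cur=O back=4 fwd=0
After 7 (visit(N)): cur=N back=5 fwd=0
After 8 (visit(S)): cur=S back=6 fwd=0
After 9 (back): cur=N back=5 fwd=1
After 10 (visit(F)): cur=F back=6 fwd=0
After 11 (back): cur=N back=5 fwd=1

Answer: N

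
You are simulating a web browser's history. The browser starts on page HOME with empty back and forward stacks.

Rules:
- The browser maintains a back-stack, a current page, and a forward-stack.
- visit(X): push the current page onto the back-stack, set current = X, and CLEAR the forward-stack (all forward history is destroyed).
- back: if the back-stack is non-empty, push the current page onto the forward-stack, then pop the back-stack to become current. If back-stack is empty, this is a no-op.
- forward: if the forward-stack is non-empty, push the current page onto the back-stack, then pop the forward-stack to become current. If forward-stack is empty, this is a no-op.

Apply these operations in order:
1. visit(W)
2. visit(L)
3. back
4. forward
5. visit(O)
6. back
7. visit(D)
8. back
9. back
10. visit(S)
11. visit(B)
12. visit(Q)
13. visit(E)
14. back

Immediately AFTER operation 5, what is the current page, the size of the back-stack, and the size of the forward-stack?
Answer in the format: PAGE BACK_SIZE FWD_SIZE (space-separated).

After 1 (visit(W)): cur=W back=1 fwd=0
After 2 (visit(L)): cur=L back=2 fwd=0
After 3 (back): cur=W back=1 fwd=1
After 4 (forward): cur=L back=2 fwd=0
After 5 (visit(O)): cur=O back=3 fwd=0

O 3 0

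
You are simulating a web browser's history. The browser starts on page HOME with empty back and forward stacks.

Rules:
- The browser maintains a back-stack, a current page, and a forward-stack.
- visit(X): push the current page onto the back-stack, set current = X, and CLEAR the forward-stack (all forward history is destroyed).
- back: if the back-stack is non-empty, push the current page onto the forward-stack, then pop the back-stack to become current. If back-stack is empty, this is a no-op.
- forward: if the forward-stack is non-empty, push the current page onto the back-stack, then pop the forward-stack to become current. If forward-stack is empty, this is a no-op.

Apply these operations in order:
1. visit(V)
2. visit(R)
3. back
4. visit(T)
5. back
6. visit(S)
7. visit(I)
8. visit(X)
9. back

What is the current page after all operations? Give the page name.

Answer: I

Derivation:
After 1 (visit(V)): cur=V back=1 fwd=0
After 2 (visit(R)): cur=R back=2 fwd=0
After 3 (back): cur=V back=1 fwd=1
After 4 (visit(T)): cur=T back=2 fwd=0
After 5 (back): cur=V back=1 fwd=1
After 6 (visit(S)): cur=S back=2 fwd=0
After 7 (visit(I)): cur=I back=3 fwd=0
After 8 (visit(X)): cur=X back=4 fwd=0
After 9 (back): cur=I back=3 fwd=1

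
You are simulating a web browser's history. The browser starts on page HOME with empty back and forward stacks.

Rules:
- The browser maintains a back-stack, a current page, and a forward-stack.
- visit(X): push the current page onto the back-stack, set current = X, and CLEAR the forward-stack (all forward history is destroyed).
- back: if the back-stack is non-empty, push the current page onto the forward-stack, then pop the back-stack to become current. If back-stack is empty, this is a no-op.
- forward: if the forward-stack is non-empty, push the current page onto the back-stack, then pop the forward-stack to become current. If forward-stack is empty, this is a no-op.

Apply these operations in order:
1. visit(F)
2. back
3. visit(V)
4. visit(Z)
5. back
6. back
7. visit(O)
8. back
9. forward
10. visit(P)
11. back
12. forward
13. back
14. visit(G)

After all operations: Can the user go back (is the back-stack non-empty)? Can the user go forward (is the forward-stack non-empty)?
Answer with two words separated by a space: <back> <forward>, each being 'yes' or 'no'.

Answer: yes no

Derivation:
After 1 (visit(F)): cur=F back=1 fwd=0
After 2 (back): cur=HOME back=0 fwd=1
After 3 (visit(V)): cur=V back=1 fwd=0
After 4 (visit(Z)): cur=Z back=2 fwd=0
After 5 (back): cur=V back=1 fwd=1
After 6 (back): cur=HOME back=0 fwd=2
After 7 (visit(O)): cur=O back=1 fwd=0
After 8 (back): cur=HOME back=0 fwd=1
After 9 (forward): cur=O back=1 fwd=0
After 10 (visit(P)): cur=P back=2 fwd=0
After 11 (back): cur=O back=1 fwd=1
After 12 (forward): cur=P back=2 fwd=0
After 13 (back): cur=O back=1 fwd=1
After 14 (visit(G)): cur=G back=2 fwd=0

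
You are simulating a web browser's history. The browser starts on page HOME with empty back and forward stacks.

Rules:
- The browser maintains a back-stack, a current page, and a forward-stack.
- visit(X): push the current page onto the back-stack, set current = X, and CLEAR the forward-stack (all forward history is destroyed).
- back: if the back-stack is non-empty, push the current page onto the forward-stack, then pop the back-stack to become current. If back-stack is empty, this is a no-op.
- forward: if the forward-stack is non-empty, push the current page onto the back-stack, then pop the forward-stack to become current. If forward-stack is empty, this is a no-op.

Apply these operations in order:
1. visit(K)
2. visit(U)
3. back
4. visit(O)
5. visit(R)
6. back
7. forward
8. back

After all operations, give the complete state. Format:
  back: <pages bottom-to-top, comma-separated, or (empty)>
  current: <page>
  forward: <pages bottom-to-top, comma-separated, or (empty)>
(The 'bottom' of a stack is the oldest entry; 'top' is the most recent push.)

After 1 (visit(K)): cur=K back=1 fwd=0
After 2 (visit(U)): cur=U back=2 fwd=0
After 3 (back): cur=K back=1 fwd=1
After 4 (visit(O)): cur=O back=2 fwd=0
After 5 (visit(R)): cur=R back=3 fwd=0
After 6 (back): cur=O back=2 fwd=1
After 7 (forward): cur=R back=3 fwd=0
After 8 (back): cur=O back=2 fwd=1

Answer: back: HOME,K
current: O
forward: R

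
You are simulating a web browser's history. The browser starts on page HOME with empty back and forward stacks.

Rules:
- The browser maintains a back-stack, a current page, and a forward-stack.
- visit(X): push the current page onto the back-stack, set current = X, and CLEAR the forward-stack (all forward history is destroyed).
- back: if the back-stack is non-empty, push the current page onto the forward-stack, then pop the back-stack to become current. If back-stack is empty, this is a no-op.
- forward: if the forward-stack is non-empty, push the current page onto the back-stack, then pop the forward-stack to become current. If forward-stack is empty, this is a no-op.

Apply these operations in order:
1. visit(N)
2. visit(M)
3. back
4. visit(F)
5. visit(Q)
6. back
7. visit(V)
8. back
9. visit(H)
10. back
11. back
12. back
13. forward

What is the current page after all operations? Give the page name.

Answer: N

Derivation:
After 1 (visit(N)): cur=N back=1 fwd=0
After 2 (visit(M)): cur=M back=2 fwd=0
After 3 (back): cur=N back=1 fwd=1
After 4 (visit(F)): cur=F back=2 fwd=0
After 5 (visit(Q)): cur=Q back=3 fwd=0
After 6 (back): cur=F back=2 fwd=1
After 7 (visit(V)): cur=V back=3 fwd=0
After 8 (back): cur=F back=2 fwd=1
After 9 (visit(H)): cur=H back=3 fwd=0
After 10 (back): cur=F back=2 fwd=1
After 11 (back): cur=N back=1 fwd=2
After 12 (back): cur=HOME back=0 fwd=3
After 13 (forward): cur=N back=1 fwd=2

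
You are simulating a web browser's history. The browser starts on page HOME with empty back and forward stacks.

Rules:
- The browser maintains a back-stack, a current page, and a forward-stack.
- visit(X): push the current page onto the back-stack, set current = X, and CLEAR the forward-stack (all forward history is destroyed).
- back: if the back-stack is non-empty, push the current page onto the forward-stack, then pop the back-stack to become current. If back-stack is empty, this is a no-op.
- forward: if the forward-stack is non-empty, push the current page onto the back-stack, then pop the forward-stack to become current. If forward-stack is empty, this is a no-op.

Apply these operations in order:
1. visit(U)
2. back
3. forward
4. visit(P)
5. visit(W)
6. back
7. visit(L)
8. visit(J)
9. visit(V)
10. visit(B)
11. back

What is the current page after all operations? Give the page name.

Answer: V

Derivation:
After 1 (visit(U)): cur=U back=1 fwd=0
After 2 (back): cur=HOME back=0 fwd=1
After 3 (forward): cur=U back=1 fwd=0
After 4 (visit(P)): cur=P back=2 fwd=0
After 5 (visit(W)): cur=W back=3 fwd=0
After 6 (back): cur=P back=2 fwd=1
After 7 (visit(L)): cur=L back=3 fwd=0
After 8 (visit(J)): cur=J back=4 fwd=0
After 9 (visit(V)): cur=V back=5 fwd=0
After 10 (visit(B)): cur=B back=6 fwd=0
After 11 (back): cur=V back=5 fwd=1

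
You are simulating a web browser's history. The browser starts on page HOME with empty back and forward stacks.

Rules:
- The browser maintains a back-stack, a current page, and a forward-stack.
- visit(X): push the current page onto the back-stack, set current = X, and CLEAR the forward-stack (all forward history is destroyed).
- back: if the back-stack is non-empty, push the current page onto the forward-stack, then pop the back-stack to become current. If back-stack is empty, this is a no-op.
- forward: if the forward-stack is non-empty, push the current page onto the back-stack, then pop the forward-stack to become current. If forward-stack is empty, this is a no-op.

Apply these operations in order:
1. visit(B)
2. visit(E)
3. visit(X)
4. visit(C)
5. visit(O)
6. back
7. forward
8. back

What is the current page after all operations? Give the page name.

After 1 (visit(B)): cur=B back=1 fwd=0
After 2 (visit(E)): cur=E back=2 fwd=0
After 3 (visit(X)): cur=X back=3 fwd=0
After 4 (visit(C)): cur=C back=4 fwd=0
After 5 (visit(O)): cur=O back=5 fwd=0
After 6 (back): cur=C back=4 fwd=1
After 7 (forward): cur=O back=5 fwd=0
After 8 (back): cur=C back=4 fwd=1

Answer: C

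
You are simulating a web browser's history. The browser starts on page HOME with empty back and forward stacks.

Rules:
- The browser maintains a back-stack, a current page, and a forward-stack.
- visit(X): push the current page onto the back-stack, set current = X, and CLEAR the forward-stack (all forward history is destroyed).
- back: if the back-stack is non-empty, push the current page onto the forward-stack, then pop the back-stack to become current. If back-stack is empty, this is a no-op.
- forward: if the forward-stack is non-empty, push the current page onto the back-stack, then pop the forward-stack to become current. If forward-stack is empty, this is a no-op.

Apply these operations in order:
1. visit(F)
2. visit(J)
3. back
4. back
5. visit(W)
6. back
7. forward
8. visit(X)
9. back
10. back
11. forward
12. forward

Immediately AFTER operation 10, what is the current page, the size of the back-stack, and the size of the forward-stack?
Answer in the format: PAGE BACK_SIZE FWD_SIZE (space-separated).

After 1 (visit(F)): cur=F back=1 fwd=0
After 2 (visit(J)): cur=J back=2 fwd=0
After 3 (back): cur=F back=1 fwd=1
After 4 (back): cur=HOME back=0 fwd=2
After 5 (visit(W)): cur=W back=1 fwd=0
After 6 (back): cur=HOME back=0 fwd=1
After 7 (forward): cur=W back=1 fwd=0
After 8 (visit(X)): cur=X back=2 fwd=0
After 9 (back): cur=W back=1 fwd=1
After 10 (back): cur=HOME back=0 fwd=2

HOME 0 2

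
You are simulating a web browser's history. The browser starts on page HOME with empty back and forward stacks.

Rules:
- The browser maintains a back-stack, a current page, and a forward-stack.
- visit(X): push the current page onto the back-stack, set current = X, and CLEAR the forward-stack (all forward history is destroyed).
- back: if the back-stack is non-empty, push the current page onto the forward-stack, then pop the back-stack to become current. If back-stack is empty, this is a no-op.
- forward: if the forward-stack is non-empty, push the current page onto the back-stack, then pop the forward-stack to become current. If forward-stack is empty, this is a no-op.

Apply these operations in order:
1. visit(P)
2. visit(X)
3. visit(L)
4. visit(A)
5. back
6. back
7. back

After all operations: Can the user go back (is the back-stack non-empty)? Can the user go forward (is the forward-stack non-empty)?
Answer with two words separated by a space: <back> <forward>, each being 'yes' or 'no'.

After 1 (visit(P)): cur=P back=1 fwd=0
After 2 (visit(X)): cur=X back=2 fwd=0
After 3 (visit(L)): cur=L back=3 fwd=0
After 4 (visit(A)): cur=A back=4 fwd=0
After 5 (back): cur=L back=3 fwd=1
After 6 (back): cur=X back=2 fwd=2
After 7 (back): cur=P back=1 fwd=3

Answer: yes yes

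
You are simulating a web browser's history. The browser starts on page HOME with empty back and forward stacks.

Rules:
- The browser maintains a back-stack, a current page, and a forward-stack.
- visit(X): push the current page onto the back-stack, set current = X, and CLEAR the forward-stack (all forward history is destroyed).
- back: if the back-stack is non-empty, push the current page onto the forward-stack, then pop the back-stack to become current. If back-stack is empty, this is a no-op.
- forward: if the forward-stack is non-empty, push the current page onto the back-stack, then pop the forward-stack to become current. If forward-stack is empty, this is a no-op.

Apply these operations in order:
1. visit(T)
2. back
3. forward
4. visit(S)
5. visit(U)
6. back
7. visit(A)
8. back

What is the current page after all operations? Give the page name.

After 1 (visit(T)): cur=T back=1 fwd=0
After 2 (back): cur=HOME back=0 fwd=1
After 3 (forward): cur=T back=1 fwd=0
After 4 (visit(S)): cur=S back=2 fwd=0
After 5 (visit(U)): cur=U back=3 fwd=0
After 6 (back): cur=S back=2 fwd=1
After 7 (visit(A)): cur=A back=3 fwd=0
After 8 (back): cur=S back=2 fwd=1

Answer: S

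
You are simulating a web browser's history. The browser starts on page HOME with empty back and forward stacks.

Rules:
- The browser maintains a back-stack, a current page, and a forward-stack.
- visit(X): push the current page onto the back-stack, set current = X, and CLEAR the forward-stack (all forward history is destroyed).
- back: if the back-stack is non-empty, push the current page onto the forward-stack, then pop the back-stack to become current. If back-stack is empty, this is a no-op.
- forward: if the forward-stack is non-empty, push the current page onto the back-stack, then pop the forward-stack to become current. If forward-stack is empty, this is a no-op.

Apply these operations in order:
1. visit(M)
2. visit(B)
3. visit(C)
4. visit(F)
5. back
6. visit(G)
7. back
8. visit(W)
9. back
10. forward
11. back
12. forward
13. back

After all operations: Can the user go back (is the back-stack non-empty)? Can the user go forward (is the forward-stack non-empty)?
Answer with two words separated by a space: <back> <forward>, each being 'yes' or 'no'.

Answer: yes yes

Derivation:
After 1 (visit(M)): cur=M back=1 fwd=0
After 2 (visit(B)): cur=B back=2 fwd=0
After 3 (visit(C)): cur=C back=3 fwd=0
After 4 (visit(F)): cur=F back=4 fwd=0
After 5 (back): cur=C back=3 fwd=1
After 6 (visit(G)): cur=G back=4 fwd=0
After 7 (back): cur=C back=3 fwd=1
After 8 (visit(W)): cur=W back=4 fwd=0
After 9 (back): cur=C back=3 fwd=1
After 10 (forward): cur=W back=4 fwd=0
After 11 (back): cur=C back=3 fwd=1
After 12 (forward): cur=W back=4 fwd=0
After 13 (back): cur=C back=3 fwd=1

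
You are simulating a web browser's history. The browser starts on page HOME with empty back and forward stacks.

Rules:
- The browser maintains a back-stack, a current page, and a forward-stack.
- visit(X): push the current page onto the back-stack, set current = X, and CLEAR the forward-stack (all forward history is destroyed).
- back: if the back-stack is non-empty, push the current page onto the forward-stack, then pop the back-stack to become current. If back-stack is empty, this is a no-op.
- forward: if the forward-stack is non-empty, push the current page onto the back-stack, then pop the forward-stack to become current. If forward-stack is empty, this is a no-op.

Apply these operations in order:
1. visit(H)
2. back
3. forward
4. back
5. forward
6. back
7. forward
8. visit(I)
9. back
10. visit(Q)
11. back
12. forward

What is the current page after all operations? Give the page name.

After 1 (visit(H)): cur=H back=1 fwd=0
After 2 (back): cur=HOME back=0 fwd=1
After 3 (forward): cur=H back=1 fwd=0
After 4 (back): cur=HOME back=0 fwd=1
After 5 (forward): cur=H back=1 fwd=0
After 6 (back): cur=HOME back=0 fwd=1
After 7 (forward): cur=H back=1 fwd=0
After 8 (visit(I)): cur=I back=2 fwd=0
After 9 (back): cur=H back=1 fwd=1
After 10 (visit(Q)): cur=Q back=2 fwd=0
After 11 (back): cur=H back=1 fwd=1
After 12 (forward): cur=Q back=2 fwd=0

Answer: Q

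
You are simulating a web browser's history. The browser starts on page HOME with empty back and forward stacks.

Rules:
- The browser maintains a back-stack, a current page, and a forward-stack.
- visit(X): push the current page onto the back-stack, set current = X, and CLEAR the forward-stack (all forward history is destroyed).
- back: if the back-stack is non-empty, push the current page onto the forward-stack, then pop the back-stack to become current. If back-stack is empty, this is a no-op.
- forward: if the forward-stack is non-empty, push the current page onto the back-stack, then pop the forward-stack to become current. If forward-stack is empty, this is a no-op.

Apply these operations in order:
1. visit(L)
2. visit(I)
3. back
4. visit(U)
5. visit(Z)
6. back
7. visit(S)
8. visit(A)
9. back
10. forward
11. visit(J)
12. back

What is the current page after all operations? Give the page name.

After 1 (visit(L)): cur=L back=1 fwd=0
After 2 (visit(I)): cur=I back=2 fwd=0
After 3 (back): cur=L back=1 fwd=1
After 4 (visit(U)): cur=U back=2 fwd=0
After 5 (visit(Z)): cur=Z back=3 fwd=0
After 6 (back): cur=U back=2 fwd=1
After 7 (visit(S)): cur=S back=3 fwd=0
After 8 (visit(A)): cur=A back=4 fwd=0
After 9 (back): cur=S back=3 fwd=1
After 10 (forward): cur=A back=4 fwd=0
After 11 (visit(J)): cur=J back=5 fwd=0
After 12 (back): cur=A back=4 fwd=1

Answer: A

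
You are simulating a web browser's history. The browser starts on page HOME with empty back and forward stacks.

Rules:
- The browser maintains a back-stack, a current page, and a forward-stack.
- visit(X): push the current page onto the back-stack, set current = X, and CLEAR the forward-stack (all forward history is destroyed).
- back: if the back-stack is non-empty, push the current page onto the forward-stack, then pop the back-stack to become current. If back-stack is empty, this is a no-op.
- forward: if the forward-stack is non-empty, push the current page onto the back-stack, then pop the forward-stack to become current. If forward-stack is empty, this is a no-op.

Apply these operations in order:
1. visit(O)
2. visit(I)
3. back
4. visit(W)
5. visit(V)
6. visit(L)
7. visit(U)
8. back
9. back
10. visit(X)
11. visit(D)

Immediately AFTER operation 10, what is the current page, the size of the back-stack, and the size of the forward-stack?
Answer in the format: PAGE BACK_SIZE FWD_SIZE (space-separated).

After 1 (visit(O)): cur=O back=1 fwd=0
After 2 (visit(I)): cur=I back=2 fwd=0
After 3 (back): cur=O back=1 fwd=1
After 4 (visit(W)): cur=W back=2 fwd=0
After 5 (visit(V)): cur=V back=3 fwd=0
After 6 (visit(L)): cur=L back=4 fwd=0
After 7 (visit(U)): cur=U back=5 fwd=0
After 8 (back): cur=L back=4 fwd=1
After 9 (back): cur=V back=3 fwd=2
After 10 (visit(X)): cur=X back=4 fwd=0

X 4 0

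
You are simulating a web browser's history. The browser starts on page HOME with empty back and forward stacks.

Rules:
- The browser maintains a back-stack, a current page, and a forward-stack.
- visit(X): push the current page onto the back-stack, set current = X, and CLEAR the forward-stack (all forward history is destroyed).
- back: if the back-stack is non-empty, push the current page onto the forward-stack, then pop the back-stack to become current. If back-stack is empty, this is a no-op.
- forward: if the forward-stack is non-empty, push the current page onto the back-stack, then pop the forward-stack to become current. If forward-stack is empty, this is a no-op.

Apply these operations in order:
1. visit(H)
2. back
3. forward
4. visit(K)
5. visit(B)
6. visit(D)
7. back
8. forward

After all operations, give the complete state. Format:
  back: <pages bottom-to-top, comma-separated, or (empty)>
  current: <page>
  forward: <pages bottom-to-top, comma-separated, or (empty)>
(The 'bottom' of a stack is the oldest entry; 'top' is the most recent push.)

After 1 (visit(H)): cur=H back=1 fwd=0
After 2 (back): cur=HOME back=0 fwd=1
After 3 (forward): cur=H back=1 fwd=0
After 4 (visit(K)): cur=K back=2 fwd=0
After 5 (visit(B)): cur=B back=3 fwd=0
After 6 (visit(D)): cur=D back=4 fwd=0
After 7 (back): cur=B back=3 fwd=1
After 8 (forward): cur=D back=4 fwd=0

Answer: back: HOME,H,K,B
current: D
forward: (empty)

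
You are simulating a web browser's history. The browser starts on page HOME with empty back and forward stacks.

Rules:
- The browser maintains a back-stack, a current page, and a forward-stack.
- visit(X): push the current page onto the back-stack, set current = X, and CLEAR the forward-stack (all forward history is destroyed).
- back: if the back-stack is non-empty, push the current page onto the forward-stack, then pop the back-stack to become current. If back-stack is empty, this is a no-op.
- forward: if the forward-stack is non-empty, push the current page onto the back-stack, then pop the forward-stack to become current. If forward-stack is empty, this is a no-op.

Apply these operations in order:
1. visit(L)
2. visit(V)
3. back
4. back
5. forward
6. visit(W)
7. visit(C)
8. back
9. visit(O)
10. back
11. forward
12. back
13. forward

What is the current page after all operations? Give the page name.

Answer: O

Derivation:
After 1 (visit(L)): cur=L back=1 fwd=0
After 2 (visit(V)): cur=V back=2 fwd=0
After 3 (back): cur=L back=1 fwd=1
After 4 (back): cur=HOME back=0 fwd=2
After 5 (forward): cur=L back=1 fwd=1
After 6 (visit(W)): cur=W back=2 fwd=0
After 7 (visit(C)): cur=C back=3 fwd=0
After 8 (back): cur=W back=2 fwd=1
After 9 (visit(O)): cur=O back=3 fwd=0
After 10 (back): cur=W back=2 fwd=1
After 11 (forward): cur=O back=3 fwd=0
After 12 (back): cur=W back=2 fwd=1
After 13 (forward): cur=O back=3 fwd=0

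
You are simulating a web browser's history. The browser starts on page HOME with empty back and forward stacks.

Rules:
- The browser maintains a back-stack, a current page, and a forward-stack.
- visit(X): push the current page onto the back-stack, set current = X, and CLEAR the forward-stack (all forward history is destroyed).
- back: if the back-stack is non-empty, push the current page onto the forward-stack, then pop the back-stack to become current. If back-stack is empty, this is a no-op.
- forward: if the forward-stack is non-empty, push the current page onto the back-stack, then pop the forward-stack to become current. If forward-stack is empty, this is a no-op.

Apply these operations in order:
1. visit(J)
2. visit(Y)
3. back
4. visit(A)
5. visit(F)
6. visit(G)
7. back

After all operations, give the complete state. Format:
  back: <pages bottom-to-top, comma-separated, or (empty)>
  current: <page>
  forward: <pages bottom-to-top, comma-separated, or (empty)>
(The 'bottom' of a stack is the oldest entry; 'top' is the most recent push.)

After 1 (visit(J)): cur=J back=1 fwd=0
After 2 (visit(Y)): cur=Y back=2 fwd=0
After 3 (back): cur=J back=1 fwd=1
After 4 (visit(A)): cur=A back=2 fwd=0
After 5 (visit(F)): cur=F back=3 fwd=0
After 6 (visit(G)): cur=G back=4 fwd=0
After 7 (back): cur=F back=3 fwd=1

Answer: back: HOME,J,A
current: F
forward: G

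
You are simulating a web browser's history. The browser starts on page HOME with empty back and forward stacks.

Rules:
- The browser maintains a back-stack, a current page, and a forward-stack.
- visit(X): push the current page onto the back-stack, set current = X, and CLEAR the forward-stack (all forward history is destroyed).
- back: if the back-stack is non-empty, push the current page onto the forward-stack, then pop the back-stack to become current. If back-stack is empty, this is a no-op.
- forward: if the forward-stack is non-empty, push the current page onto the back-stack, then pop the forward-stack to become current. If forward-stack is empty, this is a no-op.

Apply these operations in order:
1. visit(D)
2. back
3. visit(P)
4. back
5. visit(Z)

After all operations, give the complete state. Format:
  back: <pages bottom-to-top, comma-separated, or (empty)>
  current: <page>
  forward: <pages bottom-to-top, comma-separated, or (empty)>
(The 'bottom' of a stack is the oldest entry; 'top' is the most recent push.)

After 1 (visit(D)): cur=D back=1 fwd=0
After 2 (back): cur=HOME back=0 fwd=1
After 3 (visit(P)): cur=P back=1 fwd=0
After 4 (back): cur=HOME back=0 fwd=1
After 5 (visit(Z)): cur=Z back=1 fwd=0

Answer: back: HOME
current: Z
forward: (empty)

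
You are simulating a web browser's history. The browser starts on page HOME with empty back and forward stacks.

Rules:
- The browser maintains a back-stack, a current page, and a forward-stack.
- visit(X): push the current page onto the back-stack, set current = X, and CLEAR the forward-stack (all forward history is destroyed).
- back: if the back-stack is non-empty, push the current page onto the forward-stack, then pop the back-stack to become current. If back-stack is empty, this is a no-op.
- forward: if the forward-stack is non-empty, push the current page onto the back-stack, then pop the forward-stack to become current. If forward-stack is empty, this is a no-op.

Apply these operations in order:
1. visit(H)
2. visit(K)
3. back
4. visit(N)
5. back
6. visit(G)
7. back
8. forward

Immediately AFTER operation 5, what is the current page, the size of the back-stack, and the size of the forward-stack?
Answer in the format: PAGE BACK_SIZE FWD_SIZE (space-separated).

After 1 (visit(H)): cur=H back=1 fwd=0
After 2 (visit(K)): cur=K back=2 fwd=0
After 3 (back): cur=H back=1 fwd=1
After 4 (visit(N)): cur=N back=2 fwd=0
After 5 (back): cur=H back=1 fwd=1

H 1 1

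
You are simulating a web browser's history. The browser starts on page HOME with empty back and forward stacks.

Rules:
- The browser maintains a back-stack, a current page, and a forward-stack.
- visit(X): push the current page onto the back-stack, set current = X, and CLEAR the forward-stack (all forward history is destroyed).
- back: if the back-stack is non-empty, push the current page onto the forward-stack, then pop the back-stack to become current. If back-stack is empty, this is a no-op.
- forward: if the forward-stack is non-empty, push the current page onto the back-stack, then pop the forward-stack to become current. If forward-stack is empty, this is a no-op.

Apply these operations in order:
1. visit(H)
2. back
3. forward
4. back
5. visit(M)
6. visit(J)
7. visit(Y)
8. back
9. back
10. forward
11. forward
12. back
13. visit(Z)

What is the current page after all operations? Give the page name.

Answer: Z

Derivation:
After 1 (visit(H)): cur=H back=1 fwd=0
After 2 (back): cur=HOME back=0 fwd=1
After 3 (forward): cur=H back=1 fwd=0
After 4 (back): cur=HOME back=0 fwd=1
After 5 (visit(M)): cur=M back=1 fwd=0
After 6 (visit(J)): cur=J back=2 fwd=0
After 7 (visit(Y)): cur=Y back=3 fwd=0
After 8 (back): cur=J back=2 fwd=1
After 9 (back): cur=M back=1 fwd=2
After 10 (forward): cur=J back=2 fwd=1
After 11 (forward): cur=Y back=3 fwd=0
After 12 (back): cur=J back=2 fwd=1
After 13 (visit(Z)): cur=Z back=3 fwd=0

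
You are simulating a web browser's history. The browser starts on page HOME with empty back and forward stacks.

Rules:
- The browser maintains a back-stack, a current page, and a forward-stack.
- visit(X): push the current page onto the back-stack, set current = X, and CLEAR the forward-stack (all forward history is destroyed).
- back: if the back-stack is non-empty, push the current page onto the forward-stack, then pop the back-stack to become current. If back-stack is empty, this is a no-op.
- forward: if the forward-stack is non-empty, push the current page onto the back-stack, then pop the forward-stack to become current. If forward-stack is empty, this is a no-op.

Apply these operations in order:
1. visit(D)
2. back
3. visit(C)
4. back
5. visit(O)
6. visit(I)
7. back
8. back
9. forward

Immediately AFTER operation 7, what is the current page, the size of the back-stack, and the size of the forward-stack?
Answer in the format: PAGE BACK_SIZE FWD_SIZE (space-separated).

After 1 (visit(D)): cur=D back=1 fwd=0
After 2 (back): cur=HOME back=0 fwd=1
After 3 (visit(C)): cur=C back=1 fwd=0
After 4 (back): cur=HOME back=0 fwd=1
After 5 (visit(O)): cur=O back=1 fwd=0
After 6 (visit(I)): cur=I back=2 fwd=0
After 7 (back): cur=O back=1 fwd=1

O 1 1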